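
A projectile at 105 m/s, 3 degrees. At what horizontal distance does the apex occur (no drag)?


R = v0^2*sin(2*theta)/g = 105^2*sin(2*3°)/9.81 = 117.475 m
apex_dist = R/2 = 117.475/2 = 58.74 m

58.74 m


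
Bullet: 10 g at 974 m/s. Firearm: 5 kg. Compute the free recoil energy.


v_r = m_p*v_p/m_gun = 0.01*974/5 = 1.948 m/s, E_r = 0.5*m_gun*v_r^2 = 0.5*5*1.948^2 = 9.487 J

9.487 J


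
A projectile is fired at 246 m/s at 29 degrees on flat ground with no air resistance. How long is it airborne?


T = 2*v0*sin(theta)/g = 2*246*sin(29°)/9.81 = 24.31 s

24.31 s


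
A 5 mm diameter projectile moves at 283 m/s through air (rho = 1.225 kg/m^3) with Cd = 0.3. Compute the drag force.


A = pi*(d/2)^2 = pi*(5/2000)^2 = 1.96350e-05 m^2
Fd = 0.5*Cd*rho*A*v^2 = 0.5*0.3*1.225*1.96350e-05*283^2 = 0.289 N

0.289 N


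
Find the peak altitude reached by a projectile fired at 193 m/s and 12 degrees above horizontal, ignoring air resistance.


H = (v0*sin(theta))^2 / (2g) = (193*sin(12°))^2 / (2*9.81) = 82.07 m

82.07 m


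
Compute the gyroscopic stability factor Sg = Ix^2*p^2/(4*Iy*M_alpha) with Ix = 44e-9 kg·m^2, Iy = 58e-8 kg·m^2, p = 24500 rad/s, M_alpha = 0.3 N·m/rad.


Sg = Ix^2 * p^2 / (4 * Iy * M_alpha) = (44e-9)^2 * 24500^2 / (4 * 58e-8 * 0.3) = 1.67

1.67


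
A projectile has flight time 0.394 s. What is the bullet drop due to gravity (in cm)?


drop = 0.5*g*t^2 = 0.5*9.81*0.394^2 = 0.761433 m ≈ 76.14 cm

76.14 cm


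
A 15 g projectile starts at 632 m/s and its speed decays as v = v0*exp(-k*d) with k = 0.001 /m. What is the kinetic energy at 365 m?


v = v0*exp(-k*d) = 632*exp(-0.001*365) = 438.732 m/s
E = 0.5*m*v^2 = 0.5*0.015*438.732^2 = 1444 J

1444 J


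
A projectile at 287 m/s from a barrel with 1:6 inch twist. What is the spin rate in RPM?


twist_m = 6*0.0254 = 0.1524 m
spin = v/twist = 287/0.1524 = 1883.202 rev/s
RPM = spin*60 = 1883.202*60 ≈ 112992 RPM

112992 RPM


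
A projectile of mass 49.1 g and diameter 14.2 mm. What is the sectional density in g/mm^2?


SD = m/d^2 = 49.1/14.2^2 = 0.2435 g/mm^2

0.2435 g/mm^2


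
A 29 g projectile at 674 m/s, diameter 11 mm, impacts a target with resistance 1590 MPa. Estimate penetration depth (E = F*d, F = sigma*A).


A = pi*(d/2)^2 = pi*(11/2)^2 = 95.0332 mm^2
E = 0.5*m*v^2 = 0.5*0.029*674^2 = 6587 J
depth = E/(sigma*A) = 6587 J / (1590 MPa * 95.0332 mm^2) = 6587/(1590 * 95.0332) m = 0.0435929 m ≈ 43.59 mm

43.59 mm


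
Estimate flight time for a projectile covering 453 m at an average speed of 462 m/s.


t = d/v = 453/462 = 0.9805 s

0.9805 s


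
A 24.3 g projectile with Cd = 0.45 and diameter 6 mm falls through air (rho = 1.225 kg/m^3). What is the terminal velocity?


A = pi*(d/2)^2 = pi*(6/2000)^2 = 2.82743e-05 m^2
vt = sqrt(2mg/(Cd*rho*A)) = sqrt(2*0.0243*9.81/(0.45 * 1.225 * 2.82743e-05)) = 174.9 m/s

174.9 m/s


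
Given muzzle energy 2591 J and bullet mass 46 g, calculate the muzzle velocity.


v = sqrt(2*E/m) = sqrt(2*2591/0.046) = 335.6 m/s

335.6 m/s


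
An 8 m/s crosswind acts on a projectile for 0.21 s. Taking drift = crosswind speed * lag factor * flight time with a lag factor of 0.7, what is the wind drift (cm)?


drift = v_wind * lag * t = 8 * 0.7 * 0.21 = 1.176 m ≈ 117.6 cm

117.6 cm


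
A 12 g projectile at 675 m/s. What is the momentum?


p = m*v = 0.012*675 = 8.1 kg·m/s

8.1 kg·m/s


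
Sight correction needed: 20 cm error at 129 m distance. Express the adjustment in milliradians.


1 mrad subtends 1 cm per 10 m of range, so adj = error_cm / (dist_m / 10) = 20 / (129/10) = 1.55 mrad

1.55 mrad


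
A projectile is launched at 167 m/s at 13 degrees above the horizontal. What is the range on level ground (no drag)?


R = v0^2 * sin(2*theta) / g = 167^2 * sin(2*13°) / 9.81 = 1246 m

1246 m


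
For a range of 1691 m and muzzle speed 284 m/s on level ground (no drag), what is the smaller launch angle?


sin(2*theta) = R*g/v0^2 = 1691*9.81/284^2 = 0.205672, theta = arcsin(0.205672)/2 = 5.934°

5.934 degrees


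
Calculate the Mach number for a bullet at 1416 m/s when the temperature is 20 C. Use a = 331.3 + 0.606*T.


a = 331.3 + 0.606*(20) = 343.42 m/s
M = v/a = 1416/343.42 = 4.123

4.123


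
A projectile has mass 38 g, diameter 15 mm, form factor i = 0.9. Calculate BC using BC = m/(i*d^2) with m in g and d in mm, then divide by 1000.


BC = m/(i*d^2*1000) = 38/(0.9 * 15^2 * 1000) = 0.0001877

0.0001877


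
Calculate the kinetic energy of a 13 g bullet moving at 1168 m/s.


E = 0.5*m*v^2 = 0.5*0.013*1168^2 = 8867 J

8867 J


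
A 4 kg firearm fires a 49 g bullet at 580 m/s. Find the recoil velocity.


v_recoil = m_p * v_p / m_gun = 0.049 * 580 / 4 = 7.105 m/s

7.105 m/s


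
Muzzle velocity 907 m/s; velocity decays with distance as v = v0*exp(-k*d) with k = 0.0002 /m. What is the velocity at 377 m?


v = v0*exp(-k*d) = 907*exp(-0.0002*377) = 841.1 m/s

841.1 m/s


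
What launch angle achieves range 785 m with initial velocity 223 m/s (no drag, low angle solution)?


sin(2*theta) = R*g/v0^2 = 785*9.81/223^2 = 0.154856, theta = arcsin(0.154856)/2 = 4.454°

4.454 degrees


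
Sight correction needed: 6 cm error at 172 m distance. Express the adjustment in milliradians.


1 mrad subtends 1 cm per 10 m of range, so adj = error_cm / (dist_m / 10) = 6 / (172/10) = 0.3488 mrad

0.3488 mrad


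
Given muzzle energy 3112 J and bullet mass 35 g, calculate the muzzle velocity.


v = sqrt(2*E/m) = sqrt(2*3112/0.035) = 421.7 m/s

421.7 m/s


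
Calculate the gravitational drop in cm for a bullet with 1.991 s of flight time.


drop = 0.5*g*t^2 = 0.5*9.81*1.991^2 = 19.4438 m ≈ 1944 cm

1944 cm


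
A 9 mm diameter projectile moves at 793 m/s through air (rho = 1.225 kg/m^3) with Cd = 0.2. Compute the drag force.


A = pi*(d/2)^2 = pi*(9/2000)^2 = 6.36173e-05 m^2
Fd = 0.5*Cd*rho*A*v^2 = 0.5*0.2*1.225*6.36173e-05*793^2 = 4.901 N

4.901 N


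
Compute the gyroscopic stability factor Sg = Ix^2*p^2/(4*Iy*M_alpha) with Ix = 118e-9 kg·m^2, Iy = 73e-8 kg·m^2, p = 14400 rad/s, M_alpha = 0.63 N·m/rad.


Sg = Ix^2 * p^2 / (4 * Iy * M_alpha) = (118e-9)^2 * 14400^2 / (4 * 73e-8 * 0.63) = 1.57

1.57


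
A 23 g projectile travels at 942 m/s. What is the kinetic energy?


E = 0.5*m*v^2 = 0.5*0.023*942^2 = 10205 J

10205 J


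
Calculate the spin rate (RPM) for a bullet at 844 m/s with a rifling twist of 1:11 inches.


twist_m = 11*0.0254 = 0.2794 m
spin = v/twist = 844/0.2794 = 3020.759 rev/s
RPM = spin*60 = 3020.759*60 ≈ 181246 RPM

181246 RPM


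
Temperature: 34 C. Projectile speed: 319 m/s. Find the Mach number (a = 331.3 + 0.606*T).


a = 331.3 + 0.606*(34) = 351.904 m/s
M = v/a = 319/351.904 = 0.9065

0.9065


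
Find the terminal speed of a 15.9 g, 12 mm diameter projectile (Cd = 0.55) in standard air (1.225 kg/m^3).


A = pi*(d/2)^2 = pi*(12/2000)^2 = 1.13097e-04 m^2
vt = sqrt(2mg/(Cd*rho*A)) = sqrt(2*0.0159*9.81/(0.55 * 1.225 * 1.13097e-04)) = 63.98 m/s

63.98 m/s


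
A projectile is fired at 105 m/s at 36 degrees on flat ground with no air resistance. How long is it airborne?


T = 2*v0*sin(theta)/g = 2*105*sin(36°)/9.81 = 12.58 s

12.58 s


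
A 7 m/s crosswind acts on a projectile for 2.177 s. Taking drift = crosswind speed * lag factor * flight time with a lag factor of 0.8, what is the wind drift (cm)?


drift = v_wind * lag * t = 7 * 0.8 * 2.177 = 12.1912 m ≈ 1219 cm

1219 cm


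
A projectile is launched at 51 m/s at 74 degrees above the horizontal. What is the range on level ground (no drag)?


R = v0^2 * sin(2*theta) / g = 51^2 * sin(2*74°) / 9.81 = 140.5 m

140.5 m


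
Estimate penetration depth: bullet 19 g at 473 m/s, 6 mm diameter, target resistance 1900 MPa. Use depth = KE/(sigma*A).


A = pi*(d/2)^2 = pi*(6/2)^2 = 28.2743 mm^2
E = 0.5*m*v^2 = 0.5*0.019*473^2 = 2125.43 J
depth = E/(sigma*A) = 2125.43 J / (1900 MPa * 28.2743 mm^2) = 2125.43/(1900 * 28.2743) m = 0.039564 m ≈ 39.56 mm

39.56 mm


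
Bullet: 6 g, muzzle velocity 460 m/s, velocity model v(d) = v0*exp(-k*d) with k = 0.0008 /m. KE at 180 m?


v = v0*exp(-k*d) = 460*exp(-0.0008*180) = 398.308 m/s
E = 0.5*m*v^2 = 0.5*0.006*398.308^2 = 475.9 J

475.9 J


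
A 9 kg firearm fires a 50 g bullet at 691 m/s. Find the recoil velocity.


v_recoil = m_p * v_p / m_gun = 0.05 * 691 / 9 = 3.839 m/s

3.839 m/s


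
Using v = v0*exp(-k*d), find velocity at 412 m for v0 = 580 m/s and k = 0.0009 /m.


v = v0*exp(-k*d) = 580*exp(-0.0009*412) = 400.3 m/s

400.3 m/s


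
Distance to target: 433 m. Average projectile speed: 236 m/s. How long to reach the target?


t = d/v = 433/236 = 1.835 s

1.835 s


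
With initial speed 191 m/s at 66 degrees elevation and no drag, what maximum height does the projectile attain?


H = (v0*sin(theta))^2 / (2g) = (191*sin(66°))^2 / (2*9.81) = 1552 m

1552 m


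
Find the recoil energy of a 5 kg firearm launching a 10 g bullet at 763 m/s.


v_r = m_p*v_p/m_gun = 0.01*763/5 = 1.526 m/s, E_r = 0.5*m_gun*v_r^2 = 0.5*5*1.526^2 = 5.822 J

5.822 J


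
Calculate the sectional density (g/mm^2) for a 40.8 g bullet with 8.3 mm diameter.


SD = m/d^2 = 40.8/8.3^2 = 0.5922 g/mm^2

0.5922 g/mm^2


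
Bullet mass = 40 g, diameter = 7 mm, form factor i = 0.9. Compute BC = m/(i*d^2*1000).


BC = m/(i*d^2*1000) = 40/(0.9 * 7^2 * 1000) = 0.000907

0.000907


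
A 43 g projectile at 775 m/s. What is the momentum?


p = m*v = 0.043*775 = 33.32 kg·m/s

33.32 kg·m/s


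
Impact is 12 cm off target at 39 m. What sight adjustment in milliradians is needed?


1 mrad subtends 1 cm per 10 m of range, so adj = error_cm / (dist_m / 10) = 12 / (39/10) = 3.077 mrad

3.077 mrad


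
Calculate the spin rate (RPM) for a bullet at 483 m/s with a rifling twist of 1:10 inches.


twist_m = 10*0.0254 = 0.254 m
spin = v/twist = 483/0.254 = 1901.575 rev/s
RPM = spin*60 = 1901.575*60 ≈ 114094 RPM

114094 RPM


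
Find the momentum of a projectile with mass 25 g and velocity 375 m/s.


p = m*v = 0.025*375 = 9.375 kg·m/s

9.375 kg·m/s


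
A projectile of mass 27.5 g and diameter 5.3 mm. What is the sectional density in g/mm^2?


SD = m/d^2 = 27.5/5.3^2 = 0.979 g/mm^2

0.979 g/mm^2


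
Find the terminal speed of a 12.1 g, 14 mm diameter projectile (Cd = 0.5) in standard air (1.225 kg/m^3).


A = pi*(d/2)^2 = pi*(14/2000)^2 = 1.53938e-04 m^2
vt = sqrt(2mg/(Cd*rho*A)) = sqrt(2*0.0121*9.81/(0.5 * 1.225 * 1.53938e-04)) = 50.18 m/s

50.18 m/s


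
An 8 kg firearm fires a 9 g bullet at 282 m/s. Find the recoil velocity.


v_recoil = m_p * v_p / m_gun = 0.009 * 282 / 8 = 0.3172 m/s

0.3172 m/s


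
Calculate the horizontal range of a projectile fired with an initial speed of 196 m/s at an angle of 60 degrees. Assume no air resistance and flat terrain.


R = v0^2 * sin(2*theta) / g = 196^2 * sin(2*60°) / 9.81 = 3391 m

3391 m


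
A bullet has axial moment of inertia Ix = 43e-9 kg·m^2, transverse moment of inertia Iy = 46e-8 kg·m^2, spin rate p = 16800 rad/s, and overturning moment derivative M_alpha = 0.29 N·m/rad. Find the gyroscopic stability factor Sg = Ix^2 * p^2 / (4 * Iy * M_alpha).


Sg = Ix^2 * p^2 / (4 * Iy * M_alpha) = (43e-9)^2 * 16800^2 / (4 * 46e-8 * 0.29) = 0.978

0.978


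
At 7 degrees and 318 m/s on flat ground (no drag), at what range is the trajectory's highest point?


R = v0^2*sin(2*theta)/g = 318^2*sin(2*7°)/9.81 = 2493.79 m
apex_dist = R/2 = 2493.79/2 = 1247 m

1247 m


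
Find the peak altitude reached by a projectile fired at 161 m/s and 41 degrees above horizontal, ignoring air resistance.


H = (v0*sin(theta))^2 / (2g) = (161*sin(41°))^2 / (2*9.81) = 568.6 m

568.6 m


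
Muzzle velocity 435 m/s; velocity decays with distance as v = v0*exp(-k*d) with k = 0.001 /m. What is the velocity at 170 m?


v = v0*exp(-k*d) = 435*exp(-0.001*170) = 367 m/s

367 m/s


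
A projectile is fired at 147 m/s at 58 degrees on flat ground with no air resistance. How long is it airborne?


T = 2*v0*sin(theta)/g = 2*147*sin(58°)/9.81 = 25.42 s

25.42 s


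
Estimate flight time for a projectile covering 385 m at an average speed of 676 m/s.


t = d/v = 385/676 = 0.5695 s

0.5695 s


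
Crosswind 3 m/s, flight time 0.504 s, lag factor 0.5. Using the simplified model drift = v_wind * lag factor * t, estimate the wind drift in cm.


drift = v_wind * lag * t = 3 * 0.5 * 0.504 = 0.756 m ≈ 75.6 cm

75.6 cm


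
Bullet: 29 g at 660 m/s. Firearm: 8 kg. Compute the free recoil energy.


v_r = m_p*v_p/m_gun = 0.029*660/8 = 2.3925 m/s, E_r = 0.5*m_gun*v_r^2 = 0.5*8*2.3925^2 = 22.9 J

22.9 J


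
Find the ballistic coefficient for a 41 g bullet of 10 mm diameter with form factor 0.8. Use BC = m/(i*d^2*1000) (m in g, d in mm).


BC = m/(i*d^2*1000) = 41/(0.8 * 10^2 * 1000) = 0.0005125

0.0005125


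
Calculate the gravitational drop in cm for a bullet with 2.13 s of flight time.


drop = 0.5*g*t^2 = 0.5*9.81*2.13^2 = 22.2535 m ≈ 2225 cm

2225 cm


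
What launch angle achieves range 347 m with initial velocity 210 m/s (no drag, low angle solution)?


sin(2*theta) = R*g/v0^2 = 347*9.81/210^2 = 0.0771898, theta = arcsin(0.0771898)/2 = 2.214°

2.214 degrees


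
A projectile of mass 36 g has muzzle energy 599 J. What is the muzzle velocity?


v = sqrt(2*E/m) = sqrt(2*599/0.036) = 182.4 m/s

182.4 m/s


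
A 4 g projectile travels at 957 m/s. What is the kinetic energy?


E = 0.5*m*v^2 = 0.5*0.004*957^2 = 1832 J

1832 J


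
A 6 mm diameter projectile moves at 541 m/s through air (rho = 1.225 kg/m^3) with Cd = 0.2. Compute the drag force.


A = pi*(d/2)^2 = pi*(6/2000)^2 = 2.82743e-05 m^2
Fd = 0.5*Cd*rho*A*v^2 = 0.5*0.2*1.225*2.82743e-05*541^2 = 1.014 N

1.014 N


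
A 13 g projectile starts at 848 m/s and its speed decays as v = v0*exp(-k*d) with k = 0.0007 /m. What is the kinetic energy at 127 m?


v = v0*exp(-k*d) = 848*exp(-0.0007*127) = 775.867 m/s
E = 0.5*m*v^2 = 0.5*0.013*775.867^2 = 3913 J

3913 J


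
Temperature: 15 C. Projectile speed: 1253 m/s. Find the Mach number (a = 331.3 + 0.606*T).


a = 331.3 + 0.606*(15) = 340.39 m/s
M = v/a = 1253/340.39 = 3.681

3.681


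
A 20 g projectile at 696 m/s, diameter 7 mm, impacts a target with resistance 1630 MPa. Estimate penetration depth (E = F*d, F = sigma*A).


A = pi*(d/2)^2 = pi*(7/2)^2 = 38.4845 mm^2
E = 0.5*m*v^2 = 0.5*0.02*696^2 = 4844.16 J
depth = E/(sigma*A) = 4844.16 J / (1630 MPa * 38.4845 mm^2) = 4844.16/(1630 * 38.4845) m = 0.0772227 m ≈ 77.22 mm

77.22 mm


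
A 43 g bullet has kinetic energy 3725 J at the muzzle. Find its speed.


v = sqrt(2*E/m) = sqrt(2*3725/0.043) = 416.2 m/s

416.2 m/s


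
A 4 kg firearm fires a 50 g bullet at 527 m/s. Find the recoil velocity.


v_recoil = m_p * v_p / m_gun = 0.05 * 527 / 4 = 6.588 m/s

6.588 m/s


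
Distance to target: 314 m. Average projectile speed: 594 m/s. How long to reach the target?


t = d/v = 314/594 = 0.5286 s

0.5286 s


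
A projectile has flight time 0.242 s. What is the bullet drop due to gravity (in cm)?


drop = 0.5*g*t^2 = 0.5*9.81*0.242^2 = 0.287256 m ≈ 28.73 cm

28.73 cm


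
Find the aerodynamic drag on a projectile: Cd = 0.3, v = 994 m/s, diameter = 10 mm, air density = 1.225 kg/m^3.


A = pi*(d/2)^2 = pi*(10/2000)^2 = 7.85398e-05 m^2
Fd = 0.5*Cd*rho*A*v^2 = 0.5*0.3*1.225*7.85398e-05*994^2 = 14.26 N

14.26 N


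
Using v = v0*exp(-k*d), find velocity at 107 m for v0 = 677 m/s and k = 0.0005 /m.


v = v0*exp(-k*d) = 677*exp(-0.0005*107) = 641.7 m/s

641.7 m/s


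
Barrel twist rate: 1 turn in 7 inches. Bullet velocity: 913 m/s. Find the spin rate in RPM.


twist_m = 7*0.0254 = 0.1778 m
spin = v/twist = 913/0.1778 = 5134.983 rev/s
RPM = spin*60 = 5134.983*60 ≈ 308099 RPM

308099 RPM


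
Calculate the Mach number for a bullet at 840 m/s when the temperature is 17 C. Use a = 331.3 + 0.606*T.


a = 331.3 + 0.606*(17) = 341.602 m/s
M = v/a = 840/341.602 = 2.459

2.459


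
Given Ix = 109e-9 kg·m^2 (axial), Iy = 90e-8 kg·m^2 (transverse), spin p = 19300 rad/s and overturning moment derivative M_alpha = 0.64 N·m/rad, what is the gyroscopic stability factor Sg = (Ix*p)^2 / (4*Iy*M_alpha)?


Sg = Ix^2 * p^2 / (4 * Iy * M_alpha) = (109e-9)^2 * 19300^2 / (4 * 90e-8 * 0.64) = 1.921

1.921


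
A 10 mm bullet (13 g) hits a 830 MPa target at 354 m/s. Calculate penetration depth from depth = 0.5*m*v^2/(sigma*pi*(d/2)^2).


A = pi*(d/2)^2 = pi*(10/2)^2 = 78.5398 mm^2
E = 0.5*m*v^2 = 0.5*0.013*354^2 = 814.554 J
depth = E/(sigma*A) = 814.554 J / (830 MPa * 78.5398 mm^2) = 814.554/(830 * 78.5398) m = 0.0124955 m ≈ 12.5 mm

12.5 mm


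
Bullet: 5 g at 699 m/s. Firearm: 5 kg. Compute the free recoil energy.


v_r = m_p*v_p/m_gun = 0.005*699/5 = 0.699 m/s, E_r = 0.5*m_gun*v_r^2 = 0.5*5*0.699^2 = 1.222 J

1.222 J


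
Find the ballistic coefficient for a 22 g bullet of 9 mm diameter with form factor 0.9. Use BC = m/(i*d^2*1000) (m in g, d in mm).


BC = m/(i*d^2*1000) = 22/(0.9 * 9^2 * 1000) = 0.0003018

0.0003018


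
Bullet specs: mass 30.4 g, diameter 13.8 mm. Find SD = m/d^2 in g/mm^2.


SD = m/d^2 = 30.4/13.8^2 = 0.1596 g/mm^2

0.1596 g/mm^2


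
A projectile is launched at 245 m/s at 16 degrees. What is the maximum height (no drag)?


H = (v0*sin(theta))^2 / (2g) = (245*sin(16°))^2 / (2*9.81) = 232.4 m

232.4 m


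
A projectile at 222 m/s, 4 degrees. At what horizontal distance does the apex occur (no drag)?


R = v0^2*sin(2*theta)/g = 222^2*sin(2*4°)/9.81 = 699.185 m
apex_dist = R/2 = 699.185/2 = 349.6 m

349.6 m


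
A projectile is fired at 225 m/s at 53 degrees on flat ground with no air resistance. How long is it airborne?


T = 2*v0*sin(theta)/g = 2*225*sin(53°)/9.81 = 36.63 s

36.63 s


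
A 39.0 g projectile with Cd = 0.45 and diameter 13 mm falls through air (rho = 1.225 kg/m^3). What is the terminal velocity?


A = pi*(d/2)^2 = pi*(13/2000)^2 = 1.32732e-04 m^2
vt = sqrt(2mg/(Cd*rho*A)) = sqrt(2*0.039*9.81/(0.45 * 1.225 * 1.32732e-04)) = 102.3 m/s

102.3 m/s


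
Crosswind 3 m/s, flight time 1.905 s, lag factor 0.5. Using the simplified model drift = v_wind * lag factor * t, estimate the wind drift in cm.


drift = v_wind * lag * t = 3 * 0.5 * 1.905 = 2.8575 m ≈ 285.8 cm

285.8 cm


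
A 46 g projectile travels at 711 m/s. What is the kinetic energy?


E = 0.5*m*v^2 = 0.5*0.046*711^2 = 11627 J

11627 J


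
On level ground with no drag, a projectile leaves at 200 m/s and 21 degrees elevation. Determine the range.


R = v0^2 * sin(2*theta) / g = 200^2 * sin(2*21°) / 9.81 = 2728 m

2728 m


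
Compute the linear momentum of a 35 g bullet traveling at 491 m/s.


p = m*v = 0.035*491 = 17.19 kg·m/s

17.19 kg·m/s


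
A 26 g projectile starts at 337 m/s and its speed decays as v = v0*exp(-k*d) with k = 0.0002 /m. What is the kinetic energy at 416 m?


v = v0*exp(-k*d) = 337*exp(-0.0002*416) = 310.096 m/s
E = 0.5*m*v^2 = 0.5*0.026*310.096^2 = 1250 J

1250 J


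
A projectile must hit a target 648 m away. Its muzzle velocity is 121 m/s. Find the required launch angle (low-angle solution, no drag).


sin(2*theta) = R*g/v0^2 = 648*9.81/121^2 = 0.434183, theta = arcsin(0.434183)/2 = 12.87°

12.87 degrees


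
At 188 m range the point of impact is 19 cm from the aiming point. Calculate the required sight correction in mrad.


1 mrad subtends 1 cm per 10 m of range, so adj = error_cm / (dist_m / 10) = 19 / (188/10) = 1.011 mrad

1.011 mrad


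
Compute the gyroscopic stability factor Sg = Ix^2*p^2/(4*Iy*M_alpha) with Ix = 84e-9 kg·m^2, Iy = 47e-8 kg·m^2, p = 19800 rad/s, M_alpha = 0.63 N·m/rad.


Sg = Ix^2 * p^2 / (4 * Iy * M_alpha) = (84e-9)^2 * 19800^2 / (4 * 47e-8 * 0.63) = 2.336

2.336


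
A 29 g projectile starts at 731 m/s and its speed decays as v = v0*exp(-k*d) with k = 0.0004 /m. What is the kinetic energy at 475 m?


v = v0*exp(-k*d) = 731*exp(-0.0004*475) = 604.507 m/s
E = 0.5*m*v^2 = 0.5*0.029*604.507^2 = 5299 J

5299 J


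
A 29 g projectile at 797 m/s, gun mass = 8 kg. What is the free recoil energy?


v_r = m_p*v_p/m_gun = 0.029*797/8 = 2.88912 m/s, E_r = 0.5*m_gun*v_r^2 = 0.5*8*2.88912^2 = 33.39 J

33.39 J


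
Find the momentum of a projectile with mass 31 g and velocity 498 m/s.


p = m*v = 0.031*498 = 15.44 kg·m/s

15.44 kg·m/s


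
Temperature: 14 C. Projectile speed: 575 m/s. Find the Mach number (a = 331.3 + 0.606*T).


a = 331.3 + 0.606*(14) = 339.784 m/s
M = v/a = 575/339.784 = 1.692

1.692


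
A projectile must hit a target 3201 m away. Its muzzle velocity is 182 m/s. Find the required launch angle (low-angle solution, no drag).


sin(2*theta) = R*g/v0^2 = 3201*9.81/182^2 = 0.948008, theta = arcsin(0.948008)/2 = 35.72°

35.72 degrees


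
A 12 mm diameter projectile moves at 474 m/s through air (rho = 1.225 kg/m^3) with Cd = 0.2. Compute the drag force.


A = pi*(d/2)^2 = pi*(12/2000)^2 = 1.13097e-04 m^2
Fd = 0.5*Cd*rho*A*v^2 = 0.5*0.2*1.225*1.13097e-04*474^2 = 3.113 N

3.113 N


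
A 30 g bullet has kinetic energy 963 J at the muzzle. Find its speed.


v = sqrt(2*E/m) = sqrt(2*963/0.03) = 253.4 m/s

253.4 m/s


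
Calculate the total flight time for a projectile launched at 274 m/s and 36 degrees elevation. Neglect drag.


T = 2*v0*sin(theta)/g = 2*274*sin(36°)/9.81 = 32.83 s

32.83 s


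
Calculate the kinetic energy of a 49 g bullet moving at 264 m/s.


E = 0.5*m*v^2 = 0.5*0.049*264^2 = 1708 J

1708 J


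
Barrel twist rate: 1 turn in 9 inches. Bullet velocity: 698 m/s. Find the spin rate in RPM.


twist_m = 9*0.0254 = 0.2286 m
spin = v/twist = 698/0.2286 = 3053.368 rev/s
RPM = spin*60 = 3053.368*60 ≈ 183202 RPM

183202 RPM


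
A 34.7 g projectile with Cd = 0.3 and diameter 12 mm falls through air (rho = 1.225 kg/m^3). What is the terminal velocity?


A = pi*(d/2)^2 = pi*(12/2000)^2 = 1.13097e-04 m^2
vt = sqrt(2mg/(Cd*rho*A)) = sqrt(2*0.0347*9.81/(0.3 * 1.225 * 1.13097e-04)) = 128 m/s

128 m/s


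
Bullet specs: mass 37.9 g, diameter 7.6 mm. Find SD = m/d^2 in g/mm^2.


SD = m/d^2 = 37.9/7.6^2 = 0.6562 g/mm^2

0.6562 g/mm^2


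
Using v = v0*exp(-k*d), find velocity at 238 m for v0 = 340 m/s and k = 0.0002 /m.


v = v0*exp(-k*d) = 340*exp(-0.0002*238) = 324.2 m/s

324.2 m/s


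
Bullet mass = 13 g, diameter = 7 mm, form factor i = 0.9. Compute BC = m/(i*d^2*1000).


BC = m/(i*d^2*1000) = 13/(0.9 * 7^2 * 1000) = 0.0002948

0.0002948


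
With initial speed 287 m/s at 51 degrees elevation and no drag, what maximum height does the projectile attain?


H = (v0*sin(theta))^2 / (2g) = (287*sin(51°))^2 / (2*9.81) = 2536 m

2536 m


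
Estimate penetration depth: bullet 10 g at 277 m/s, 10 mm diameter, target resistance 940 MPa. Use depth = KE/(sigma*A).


A = pi*(d/2)^2 = pi*(10/2)^2 = 78.5398 mm^2
E = 0.5*m*v^2 = 0.5*0.01*277^2 = 383.645 J
depth = E/(sigma*A) = 383.645 J / (940 MPa * 78.5398 mm^2) = 383.645/(940 * 78.5398) m = 0.00519651 m ≈ 5.197 mm

5.197 mm


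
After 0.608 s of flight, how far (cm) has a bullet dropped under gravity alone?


drop = 0.5*g*t^2 = 0.5*9.81*0.608^2 = 1.8132 m ≈ 181.3 cm

181.3 cm


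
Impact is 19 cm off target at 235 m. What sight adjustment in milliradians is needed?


1 mrad subtends 1 cm per 10 m of range, so adj = error_cm / (dist_m / 10) = 19 / (235/10) = 0.8085 mrad

0.8085 mrad


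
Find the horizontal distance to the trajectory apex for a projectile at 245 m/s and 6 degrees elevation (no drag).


R = v0^2*sin(2*theta)/g = 245^2*sin(2*6°)/9.81 = 1272.16 m
apex_dist = R/2 = 1272.16/2 = 636.1 m

636.1 m


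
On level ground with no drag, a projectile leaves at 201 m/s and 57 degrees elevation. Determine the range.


R = v0^2 * sin(2*theta) / g = 201^2 * sin(2*57°) / 9.81 = 3762 m

3762 m


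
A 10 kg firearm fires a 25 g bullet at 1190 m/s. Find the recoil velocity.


v_recoil = m_p * v_p / m_gun = 0.025 * 1190 / 10 = 2.975 m/s

2.975 m/s


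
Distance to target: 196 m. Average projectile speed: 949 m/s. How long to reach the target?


t = d/v = 196/949 = 0.2065 s

0.2065 s


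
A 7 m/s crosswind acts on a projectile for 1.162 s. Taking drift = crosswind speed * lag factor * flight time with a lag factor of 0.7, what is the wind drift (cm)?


drift = v_wind * lag * t = 7 * 0.7 * 1.162 = 5.6938 m ≈ 569.4 cm

569.4 cm


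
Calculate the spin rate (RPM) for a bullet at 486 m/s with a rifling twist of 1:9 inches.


twist_m = 9*0.0254 = 0.2286 m
spin = v/twist = 486/0.2286 = 2125.984 rev/s
RPM = spin*60 = 2125.984*60 ≈ 127559 RPM

127559 RPM


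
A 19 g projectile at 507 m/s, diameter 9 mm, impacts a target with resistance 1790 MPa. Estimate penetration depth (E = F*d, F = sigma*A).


A = pi*(d/2)^2 = pi*(9/2)^2 = 63.6173 mm^2
E = 0.5*m*v^2 = 0.5*0.019*507^2 = 2441.97 J
depth = E/(sigma*A) = 2441.97 J / (1790 MPa * 63.6173 mm^2) = 2441.97/(1790 * 63.6173) m = 0.0214443 m ≈ 21.44 mm

21.44 mm


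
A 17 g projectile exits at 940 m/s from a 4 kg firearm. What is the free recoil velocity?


v_recoil = m_p * v_p / m_gun = 0.017 * 940 / 4 = 3.995 m/s

3.995 m/s


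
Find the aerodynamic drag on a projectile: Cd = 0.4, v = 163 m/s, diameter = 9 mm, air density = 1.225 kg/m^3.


A = pi*(d/2)^2 = pi*(9/2000)^2 = 6.36173e-05 m^2
Fd = 0.5*Cd*rho*A*v^2 = 0.5*0.4*1.225*6.36173e-05*163^2 = 0.4141 N

0.4141 N


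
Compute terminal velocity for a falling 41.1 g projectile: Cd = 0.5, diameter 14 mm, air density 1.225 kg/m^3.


A = pi*(d/2)^2 = pi*(14/2000)^2 = 1.53938e-04 m^2
vt = sqrt(2mg/(Cd*rho*A)) = sqrt(2*0.0411*9.81/(0.5 * 1.225 * 1.53938e-04)) = 92.48 m/s

92.48 m/s


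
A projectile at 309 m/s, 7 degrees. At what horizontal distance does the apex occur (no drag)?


R = v0^2*sin(2*theta)/g = 309^2*sin(2*7°)/9.81 = 2354.63 m
apex_dist = R/2 = 2354.63/2 = 1177 m

1177 m


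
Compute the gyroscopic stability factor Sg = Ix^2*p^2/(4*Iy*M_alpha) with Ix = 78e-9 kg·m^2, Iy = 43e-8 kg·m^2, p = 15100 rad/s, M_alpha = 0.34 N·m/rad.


Sg = Ix^2 * p^2 / (4 * Iy * M_alpha) = (78e-9)^2 * 15100^2 / (4 * 43e-8 * 0.34) = 2.372

2.372


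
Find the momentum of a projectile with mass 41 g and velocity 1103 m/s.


p = m*v = 0.041*1103 = 45.22 kg·m/s

45.22 kg·m/s


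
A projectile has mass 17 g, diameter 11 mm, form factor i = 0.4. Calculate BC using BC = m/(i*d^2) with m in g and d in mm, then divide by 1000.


BC = m/(i*d^2*1000) = 17/(0.4 * 11^2 * 1000) = 0.0003512

0.0003512


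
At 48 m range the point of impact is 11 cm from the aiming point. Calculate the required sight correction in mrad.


1 mrad subtends 1 cm per 10 m of range, so adj = error_cm / (dist_m / 10) = 11 / (48/10) = 2.292 mrad

2.292 mrad


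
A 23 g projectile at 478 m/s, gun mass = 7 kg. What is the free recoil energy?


v_r = m_p*v_p/m_gun = 0.023*478/7 = 1.57057 m/s, E_r = 0.5*m_gun*v_r^2 = 0.5*7*1.57057^2 = 8.633 J

8.633 J


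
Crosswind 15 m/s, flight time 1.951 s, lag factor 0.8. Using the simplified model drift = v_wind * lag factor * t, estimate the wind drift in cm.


drift = v_wind * lag * t = 15 * 0.8 * 1.951 = 23.412 m ≈ 2341 cm

2341 cm


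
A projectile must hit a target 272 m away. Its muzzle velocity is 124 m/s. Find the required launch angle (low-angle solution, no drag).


sin(2*theta) = R*g/v0^2 = 272*9.81/124^2 = 0.173538, theta = arcsin(0.173538)/2 = 4.997°

4.997 degrees


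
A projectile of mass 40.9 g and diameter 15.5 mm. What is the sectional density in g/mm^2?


SD = m/d^2 = 40.9/15.5^2 = 0.1702 g/mm^2

0.1702 g/mm^2


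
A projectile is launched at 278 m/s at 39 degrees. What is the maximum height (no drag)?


H = (v0*sin(theta))^2 / (2g) = (278*sin(39°))^2 / (2*9.81) = 1560 m

1560 m


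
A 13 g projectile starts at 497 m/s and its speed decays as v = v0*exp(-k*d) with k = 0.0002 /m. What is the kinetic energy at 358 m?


v = v0*exp(-k*d) = 497*exp(-0.0002*358) = 462.659 m/s
E = 0.5*m*v^2 = 0.5*0.013*462.659^2 = 1391 J

1391 J


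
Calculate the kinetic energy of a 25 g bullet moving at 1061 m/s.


E = 0.5*m*v^2 = 0.5*0.025*1061^2 = 14072 J

14072 J


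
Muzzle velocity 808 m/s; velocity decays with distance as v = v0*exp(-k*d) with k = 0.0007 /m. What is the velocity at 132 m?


v = v0*exp(-k*d) = 808*exp(-0.0007*132) = 736.7 m/s

736.7 m/s


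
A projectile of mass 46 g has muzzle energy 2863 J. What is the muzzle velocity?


v = sqrt(2*E/m) = sqrt(2*2863/0.046) = 352.8 m/s

352.8 m/s


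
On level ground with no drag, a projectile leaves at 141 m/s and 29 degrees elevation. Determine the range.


R = v0^2 * sin(2*theta) / g = 141^2 * sin(2*29°) / 9.81 = 1719 m

1719 m


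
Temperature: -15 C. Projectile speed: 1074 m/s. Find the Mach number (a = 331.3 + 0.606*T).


a = 331.3 + 0.606*(-15) = 322.21 m/s
M = v/a = 1074/322.21 = 3.333

3.333


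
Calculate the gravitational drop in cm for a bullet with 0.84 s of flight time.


drop = 0.5*g*t^2 = 0.5*9.81*0.84^2 = 3.46097 m ≈ 346.1 cm

346.1 cm


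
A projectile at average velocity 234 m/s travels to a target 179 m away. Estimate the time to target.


t = d/v = 179/234 = 0.765 s

0.765 s


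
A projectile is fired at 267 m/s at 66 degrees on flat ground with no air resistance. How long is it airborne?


T = 2*v0*sin(theta)/g = 2*267*sin(66°)/9.81 = 49.73 s

49.73 s


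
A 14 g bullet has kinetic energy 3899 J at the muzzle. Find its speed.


v = sqrt(2*E/m) = sqrt(2*3899/0.014) = 746.3 m/s

746.3 m/s


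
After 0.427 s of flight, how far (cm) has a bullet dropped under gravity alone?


drop = 0.5*g*t^2 = 0.5*9.81*0.427^2 = 0.894324 m ≈ 89.43 cm

89.43 cm


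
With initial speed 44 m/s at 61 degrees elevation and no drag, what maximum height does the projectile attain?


H = (v0*sin(theta))^2 / (2g) = (44*sin(61°))^2 / (2*9.81) = 75.48 m

75.48 m


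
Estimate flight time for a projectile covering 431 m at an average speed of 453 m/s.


t = d/v = 431/453 = 0.9514 s

0.9514 s


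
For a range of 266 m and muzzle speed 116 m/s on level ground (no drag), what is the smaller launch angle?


sin(2*theta) = R*g/v0^2 = 266*9.81/116^2 = 0.193925, theta = arcsin(0.193925)/2 = 5.591°

5.591 degrees


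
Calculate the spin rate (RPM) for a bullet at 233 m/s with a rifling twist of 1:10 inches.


twist_m = 10*0.0254 = 0.254 m
spin = v/twist = 233/0.254 = 917.3228 rev/s
RPM = spin*60 = 917.3228*60 ≈ 55039 RPM

55039 RPM


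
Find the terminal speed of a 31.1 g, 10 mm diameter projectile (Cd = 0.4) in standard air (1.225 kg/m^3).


A = pi*(d/2)^2 = pi*(10/2000)^2 = 7.85398e-05 m^2
vt = sqrt(2mg/(Cd*rho*A)) = sqrt(2*0.0311*9.81/(0.4 * 1.225 * 7.85398e-05)) = 125.9 m/s

125.9 m/s


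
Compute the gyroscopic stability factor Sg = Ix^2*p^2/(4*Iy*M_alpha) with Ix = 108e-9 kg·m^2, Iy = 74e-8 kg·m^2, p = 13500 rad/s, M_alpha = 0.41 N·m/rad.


Sg = Ix^2 * p^2 / (4 * Iy * M_alpha) = (108e-9)^2 * 13500^2 / (4 * 74e-8 * 0.41) = 1.752

1.752


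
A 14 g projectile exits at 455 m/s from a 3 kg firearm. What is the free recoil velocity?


v_recoil = m_p * v_p / m_gun = 0.014 * 455 / 3 = 2.123 m/s

2.123 m/s


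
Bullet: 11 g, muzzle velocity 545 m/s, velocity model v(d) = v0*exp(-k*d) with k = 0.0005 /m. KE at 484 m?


v = v0*exp(-k*d) = 545*exp(-0.0005*484) = 427.856 m/s
E = 0.5*m*v^2 = 0.5*0.011*427.856^2 = 1007 J

1007 J


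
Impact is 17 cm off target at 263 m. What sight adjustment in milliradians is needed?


1 mrad subtends 1 cm per 10 m of range, so adj = error_cm / (dist_m / 10) = 17 / (263/10) = 0.6464 mrad

0.6464 mrad


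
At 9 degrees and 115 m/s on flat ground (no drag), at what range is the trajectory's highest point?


R = v0^2*sin(2*theta)/g = 115^2*sin(2*9°)/9.81 = 416.59 m
apex_dist = R/2 = 416.59/2 = 208.3 m

208.3 m


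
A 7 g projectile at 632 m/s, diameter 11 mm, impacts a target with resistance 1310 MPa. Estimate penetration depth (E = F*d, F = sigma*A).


A = pi*(d/2)^2 = pi*(11/2)^2 = 95.0332 mm^2
E = 0.5*m*v^2 = 0.5*0.007*632^2 = 1397.98 J
depth = E/(sigma*A) = 1397.98 J / (1310 MPa * 95.0332 mm^2) = 1397.98/(1310 * 95.0332) m = 0.0112294 m ≈ 11.23 mm

11.23 mm


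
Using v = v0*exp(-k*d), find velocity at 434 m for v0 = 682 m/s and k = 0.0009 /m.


v = v0*exp(-k*d) = 682*exp(-0.0009*434) = 461.5 m/s

461.5 m/s


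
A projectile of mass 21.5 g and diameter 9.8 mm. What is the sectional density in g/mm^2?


SD = m/d^2 = 21.5/9.8^2 = 0.2239 g/mm^2

0.2239 g/mm^2


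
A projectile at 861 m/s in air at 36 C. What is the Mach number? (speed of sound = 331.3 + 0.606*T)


a = 331.3 + 0.606*(36) = 353.116 m/s
M = v/a = 861/353.116 = 2.438

2.438


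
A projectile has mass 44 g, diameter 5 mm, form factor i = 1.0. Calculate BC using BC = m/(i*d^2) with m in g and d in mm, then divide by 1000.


BC = m/(i*d^2*1000) = 44/(1.0 * 5^2 * 1000) = 0.00176

0.00176


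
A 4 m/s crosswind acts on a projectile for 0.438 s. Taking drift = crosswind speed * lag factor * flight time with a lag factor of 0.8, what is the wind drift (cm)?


drift = v_wind * lag * t = 4 * 0.8 * 0.438 = 1.4016 m ≈ 140.2 cm

140.2 cm


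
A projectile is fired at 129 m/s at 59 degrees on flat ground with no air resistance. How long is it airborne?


T = 2*v0*sin(theta)/g = 2*129*sin(59°)/9.81 = 22.54 s

22.54 s


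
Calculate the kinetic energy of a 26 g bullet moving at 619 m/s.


E = 0.5*m*v^2 = 0.5*0.026*619^2 = 4981 J

4981 J


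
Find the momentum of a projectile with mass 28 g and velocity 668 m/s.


p = m*v = 0.028*668 = 18.7 kg·m/s

18.7 kg·m/s


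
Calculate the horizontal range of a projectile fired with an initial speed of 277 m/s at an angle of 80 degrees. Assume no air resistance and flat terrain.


R = v0^2 * sin(2*theta) / g = 277^2 * sin(2*80°) / 9.81 = 2675 m

2675 m


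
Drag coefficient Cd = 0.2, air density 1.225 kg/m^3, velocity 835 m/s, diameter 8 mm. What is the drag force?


A = pi*(d/2)^2 = pi*(8/2000)^2 = 5.02655e-05 m^2
Fd = 0.5*Cd*rho*A*v^2 = 0.5*0.2*1.225*5.02655e-05*835^2 = 4.293 N

4.293 N


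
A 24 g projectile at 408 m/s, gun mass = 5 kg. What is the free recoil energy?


v_r = m_p*v_p/m_gun = 0.024*408/5 = 1.9584 m/s, E_r = 0.5*m_gun*v_r^2 = 0.5*5*1.9584^2 = 9.588 J

9.588 J


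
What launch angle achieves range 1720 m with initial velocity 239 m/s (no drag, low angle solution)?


sin(2*theta) = R*g/v0^2 = 1720*9.81/239^2 = 0.295394, theta = arcsin(0.295394)/2 = 8.591°

8.591 degrees


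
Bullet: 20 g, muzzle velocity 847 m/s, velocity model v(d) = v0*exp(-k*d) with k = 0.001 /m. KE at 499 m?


v = v0*exp(-k*d) = 847*exp(-0.001*499) = 514.245 m/s
E = 0.5*m*v^2 = 0.5*0.02*514.245^2 = 2644 J

2644 J


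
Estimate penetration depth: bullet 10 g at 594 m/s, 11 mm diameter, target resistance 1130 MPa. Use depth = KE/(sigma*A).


A = pi*(d/2)^2 = pi*(11/2)^2 = 95.0332 mm^2
E = 0.5*m*v^2 = 0.5*0.01*594^2 = 1764.18 J
depth = E/(sigma*A) = 1764.18 J / (1130 MPa * 95.0332 mm^2) = 1764.18/(1130 * 95.0332) m = 0.0164282 m ≈ 16.43 mm

16.43 mm


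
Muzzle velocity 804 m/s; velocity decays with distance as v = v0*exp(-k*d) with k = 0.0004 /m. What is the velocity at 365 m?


v = v0*exp(-k*d) = 804*exp(-0.0004*365) = 694.8 m/s

694.8 m/s


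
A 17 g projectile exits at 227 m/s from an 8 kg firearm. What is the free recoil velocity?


v_recoil = m_p * v_p / m_gun = 0.017 * 227 / 8 = 0.4824 m/s

0.4824 m/s


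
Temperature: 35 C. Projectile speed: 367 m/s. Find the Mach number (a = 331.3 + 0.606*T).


a = 331.3 + 0.606*(35) = 352.51 m/s
M = v/a = 367/352.51 = 1.041

1.041


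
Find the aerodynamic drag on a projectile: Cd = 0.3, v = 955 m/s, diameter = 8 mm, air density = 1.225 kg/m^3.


A = pi*(d/2)^2 = pi*(8/2000)^2 = 5.02655e-05 m^2
Fd = 0.5*Cd*rho*A*v^2 = 0.5*0.3*1.225*5.02655e-05*955^2 = 8.424 N

8.424 N


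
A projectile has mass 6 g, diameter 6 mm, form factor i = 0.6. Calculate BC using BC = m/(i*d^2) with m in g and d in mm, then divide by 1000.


BC = m/(i*d^2*1000) = 6/(0.6 * 6^2 * 1000) = 0.0002778

0.0002778


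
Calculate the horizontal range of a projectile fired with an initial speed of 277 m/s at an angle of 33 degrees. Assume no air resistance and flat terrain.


R = v0^2 * sin(2*theta) / g = 277^2 * sin(2*33°) / 9.81 = 7145 m

7145 m


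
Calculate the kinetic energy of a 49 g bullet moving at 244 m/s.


E = 0.5*m*v^2 = 0.5*0.049*244^2 = 1459 J

1459 J


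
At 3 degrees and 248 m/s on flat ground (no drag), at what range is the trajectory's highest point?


R = v0^2*sin(2*theta)/g = 248^2*sin(2*3°)/9.81 = 655.343 m
apex_dist = R/2 = 655.343/2 = 327.7 m

327.7 m


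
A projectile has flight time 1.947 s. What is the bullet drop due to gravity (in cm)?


drop = 0.5*g*t^2 = 0.5*9.81*1.947^2 = 18.5939 m ≈ 1859 cm

1859 cm


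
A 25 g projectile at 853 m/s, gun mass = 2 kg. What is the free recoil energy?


v_r = m_p*v_p/m_gun = 0.025*853/2 = 10.6625 m/s, E_r = 0.5*m_gun*v_r^2 = 0.5*2*10.6625^2 = 113.7 J

113.7 J


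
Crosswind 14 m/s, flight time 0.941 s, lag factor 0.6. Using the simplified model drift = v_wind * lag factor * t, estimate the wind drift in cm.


drift = v_wind * lag * t = 14 * 0.6 * 0.941 = 7.9044 m ≈ 790.4 cm

790.4 cm


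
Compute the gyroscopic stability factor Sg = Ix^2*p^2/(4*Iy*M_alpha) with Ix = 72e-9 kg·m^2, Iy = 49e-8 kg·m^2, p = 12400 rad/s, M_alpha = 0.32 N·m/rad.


Sg = Ix^2 * p^2 / (4 * Iy * M_alpha) = (72e-9)^2 * 12400^2 / (4 * 49e-8 * 0.32) = 1.271

1.271


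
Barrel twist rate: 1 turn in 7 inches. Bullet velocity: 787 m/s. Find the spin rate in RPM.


twist_m = 7*0.0254 = 0.1778 m
spin = v/twist = 787/0.1778 = 4426.322 rev/s
RPM = spin*60 = 4426.322*60 ≈ 265579 RPM

265579 RPM


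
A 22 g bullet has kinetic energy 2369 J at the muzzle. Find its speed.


v = sqrt(2*E/m) = sqrt(2*2369/0.022) = 464.1 m/s

464.1 m/s


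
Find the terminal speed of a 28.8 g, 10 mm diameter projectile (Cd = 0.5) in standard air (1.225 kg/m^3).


A = pi*(d/2)^2 = pi*(10/2000)^2 = 7.85398e-05 m^2
vt = sqrt(2mg/(Cd*rho*A)) = sqrt(2*0.0288*9.81/(0.5 * 1.225 * 7.85398e-05)) = 108.4 m/s

108.4 m/s


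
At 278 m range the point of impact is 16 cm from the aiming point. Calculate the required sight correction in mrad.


1 mrad subtends 1 cm per 10 m of range, so adj = error_cm / (dist_m / 10) = 16 / (278/10) = 0.5755 mrad

0.5755 mrad


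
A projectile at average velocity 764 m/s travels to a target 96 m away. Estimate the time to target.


t = d/v = 96/764 = 0.1257 s

0.1257 s


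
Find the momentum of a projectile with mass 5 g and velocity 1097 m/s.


p = m*v = 0.005*1097 = 5.485 kg·m/s

5.485 kg·m/s


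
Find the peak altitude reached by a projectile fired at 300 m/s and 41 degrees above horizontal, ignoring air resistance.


H = (v0*sin(theta))^2 / (2g) = (300*sin(41°))^2 / (2*9.81) = 1974 m

1974 m


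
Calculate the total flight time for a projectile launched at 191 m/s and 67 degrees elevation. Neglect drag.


T = 2*v0*sin(theta)/g = 2*191*sin(67°)/9.81 = 35.84 s

35.84 s


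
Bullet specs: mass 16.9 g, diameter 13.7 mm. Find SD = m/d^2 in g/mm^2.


SD = m/d^2 = 16.9/13.7^2 = 0.09004 g/mm^2

0.09004 g/mm^2


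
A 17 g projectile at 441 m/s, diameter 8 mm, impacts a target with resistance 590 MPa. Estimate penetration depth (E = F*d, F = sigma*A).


A = pi*(d/2)^2 = pi*(8/2)^2 = 50.2655 mm^2
E = 0.5*m*v^2 = 0.5*0.017*441^2 = 1653.09 J
depth = E/(sigma*A) = 1653.09 J / (590 MPa * 50.2655 mm^2) = 1653.09/(590 * 50.2655) m = 0.0557409 m ≈ 55.74 mm

55.74 mm
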